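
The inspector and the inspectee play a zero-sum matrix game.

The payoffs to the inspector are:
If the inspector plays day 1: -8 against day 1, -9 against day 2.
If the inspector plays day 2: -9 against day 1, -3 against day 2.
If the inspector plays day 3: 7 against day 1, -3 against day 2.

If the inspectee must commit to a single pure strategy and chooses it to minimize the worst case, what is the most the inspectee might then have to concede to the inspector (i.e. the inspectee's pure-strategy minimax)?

-3

The worst case (largest entry) in each column is day 1: 7, day 2: -3.
The best (smallest) of these is -3.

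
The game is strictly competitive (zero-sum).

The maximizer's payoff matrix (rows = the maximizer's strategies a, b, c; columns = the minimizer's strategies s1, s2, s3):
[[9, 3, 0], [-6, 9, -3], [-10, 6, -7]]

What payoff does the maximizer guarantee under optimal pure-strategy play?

Row minima: 0, -6, -10 → the maximizer's maximin is 0.
Column maxima: 9, 9, 0 → the minimizer's minimax is 0.
They coincide at (a, s3), so the value is 0.

0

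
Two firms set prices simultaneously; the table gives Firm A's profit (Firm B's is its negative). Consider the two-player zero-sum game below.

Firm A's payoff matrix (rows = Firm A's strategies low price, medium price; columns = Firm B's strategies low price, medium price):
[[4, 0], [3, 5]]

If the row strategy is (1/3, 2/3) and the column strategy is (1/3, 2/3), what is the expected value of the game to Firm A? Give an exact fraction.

10/3

Against (1/3, 2/3), each row's expected payoff is low price: 4/3; medium price: 13/3.
Taking the (1/3, 2/3)-weighted average: (1/3)·(4/3) + (2/3)·(13/3) = 10/3.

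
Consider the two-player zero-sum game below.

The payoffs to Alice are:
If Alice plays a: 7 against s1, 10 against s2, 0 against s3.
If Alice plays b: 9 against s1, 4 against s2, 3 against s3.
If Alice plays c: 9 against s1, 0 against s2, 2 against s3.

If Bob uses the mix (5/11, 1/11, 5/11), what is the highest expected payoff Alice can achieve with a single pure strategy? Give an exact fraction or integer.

a: (7)·(5/11) + (10)·(1/11) + (0)·(5/11) = 45/11.
b: (9)·(5/11) + (4)·(1/11) + (3)·(5/11) = 64/11.
c: (9)·(5/11) + (0)·(1/11) + (2)·(5/11) = 5.
The best pure response is b with expected payoff 64/11.

64/11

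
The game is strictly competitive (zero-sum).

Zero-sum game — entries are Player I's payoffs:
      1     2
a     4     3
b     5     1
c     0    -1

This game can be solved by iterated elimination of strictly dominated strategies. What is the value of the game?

Column 1 is strictly dominated by 2 for Player II (3<4, 1<5, -1<0); eliminate 1.
Row c is strictly dominated by row a (3>-1); eliminate c.
Row b is strictly dominated by row a (3>1); eliminate b.
Only (a, 2) remains, with payoff 3.

3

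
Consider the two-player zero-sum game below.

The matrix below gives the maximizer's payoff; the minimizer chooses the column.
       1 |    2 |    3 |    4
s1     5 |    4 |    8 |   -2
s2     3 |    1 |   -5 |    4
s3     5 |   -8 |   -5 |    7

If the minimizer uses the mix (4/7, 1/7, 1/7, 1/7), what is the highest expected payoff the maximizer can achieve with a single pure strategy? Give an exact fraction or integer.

s1: (5)·(4/7) + (4)·(1/7) + (8)·(1/7) + (-2)·(1/7) = 30/7.
s2: (3)·(4/7) + (1)·(1/7) + (-5)·(1/7) + (4)·(1/7) = 12/7.
s3: (5)·(4/7) + (-8)·(1/7) + (-5)·(1/7) + (7)·(1/7) = 2.
The best pure response is s1 with expected payoff 30/7.

30/7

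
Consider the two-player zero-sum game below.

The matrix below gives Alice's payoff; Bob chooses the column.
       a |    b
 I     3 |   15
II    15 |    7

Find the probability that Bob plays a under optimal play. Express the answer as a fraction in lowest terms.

Row minima are 3 and 7, so Alice's maximin is 7; column maxima are 15 and 15, so Bob's minimax is 15. These differ, so the equilibrium is in mixed strategies.
Let Bob play a with probability q. Alice is indifferent when 3q + 15(1−q) = 15q + 7(1−q), giving q = 2/5.

2/5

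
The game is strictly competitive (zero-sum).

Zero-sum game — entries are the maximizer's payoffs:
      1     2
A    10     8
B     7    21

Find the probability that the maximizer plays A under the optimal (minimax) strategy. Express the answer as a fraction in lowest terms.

7/8

Row minima are 8 and 7, so the maximizer's maximin is 8; column maxima are 10 and 21, so the minimizer's minimax is 10. These differ, so the equilibrium is in mixed strategies.
Let the maximizer play A with probability p. The minimizer is indifferent when 10p + 7(1−p) = 8p + 21(1−p), giving p = 7/8.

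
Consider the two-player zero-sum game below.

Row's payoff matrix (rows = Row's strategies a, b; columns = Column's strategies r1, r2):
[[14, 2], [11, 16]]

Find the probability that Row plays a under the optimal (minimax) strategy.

Row minima are 2 and 11, so Row's maximin is 11; column maxima are 14 and 16, so Column's minimax is 14. These differ, so the equilibrium is in mixed strategies.
Let Row play a with probability p. Column is indifferent when 14p + 11(1−p) = 2p + 16(1−p), giving p = 5/17.

5/17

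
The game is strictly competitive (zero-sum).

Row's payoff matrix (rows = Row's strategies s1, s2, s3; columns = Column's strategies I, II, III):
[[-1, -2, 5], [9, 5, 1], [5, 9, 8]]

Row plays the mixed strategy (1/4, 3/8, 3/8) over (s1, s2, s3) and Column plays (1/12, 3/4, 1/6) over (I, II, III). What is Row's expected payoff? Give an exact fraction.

19/4

Against (1/12, 3/4, 1/6), each row's expected payoff is s1: -3/4; s2: 14/3; s3: 17/2.
Taking the (1/4, 3/8, 3/8)-weighted average: (1/4)·(-3/4) + (3/8)·(14/3) + (3/8)·(17/2) = 19/4.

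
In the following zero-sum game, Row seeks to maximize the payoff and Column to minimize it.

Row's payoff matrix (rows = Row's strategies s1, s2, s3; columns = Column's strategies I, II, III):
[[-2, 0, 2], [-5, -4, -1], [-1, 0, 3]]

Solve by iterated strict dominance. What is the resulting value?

Row s2 is strictly dominated by row s1 (-2>-5, 0>-4, 2>-1); eliminate s2.
Column III is strictly dominated by I for Column (-2<2, -1<3); eliminate III.
Column II is strictly dominated by I for Column (-2<0, -1<0); eliminate II.
Row s1 is strictly dominated by row s3 (-1>-2); eliminate s1.
Only (s3, I) remains, with payoff -1.

-1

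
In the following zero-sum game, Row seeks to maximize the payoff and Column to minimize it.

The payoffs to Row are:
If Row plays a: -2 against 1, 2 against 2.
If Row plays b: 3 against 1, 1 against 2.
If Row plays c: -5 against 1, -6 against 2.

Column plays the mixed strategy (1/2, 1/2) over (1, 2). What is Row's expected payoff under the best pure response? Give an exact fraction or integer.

a: (-2)·(1/2) + (2)·(1/2) = 0.
b: (3)·(1/2) + (1)·(1/2) = 2.
c: (-5)·(1/2) + (-6)·(1/2) = -11/2.
The best pure response is b with expected payoff 2.

2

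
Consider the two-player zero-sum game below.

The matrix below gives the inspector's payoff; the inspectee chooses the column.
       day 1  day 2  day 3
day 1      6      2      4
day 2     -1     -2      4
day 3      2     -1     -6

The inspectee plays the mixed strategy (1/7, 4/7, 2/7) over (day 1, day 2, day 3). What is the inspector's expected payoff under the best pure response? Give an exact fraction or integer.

22/7

day 1: (6)·(1/7) + (2)·(4/7) + (4)·(2/7) = 22/7.
day 2: (-1)·(1/7) + (-2)·(4/7) + (4)·(2/7) = -1/7.
day 3: (2)·(1/7) + (-1)·(4/7) + (-6)·(2/7) = -2.
The best pure response is day 1 with expected payoff 22/7.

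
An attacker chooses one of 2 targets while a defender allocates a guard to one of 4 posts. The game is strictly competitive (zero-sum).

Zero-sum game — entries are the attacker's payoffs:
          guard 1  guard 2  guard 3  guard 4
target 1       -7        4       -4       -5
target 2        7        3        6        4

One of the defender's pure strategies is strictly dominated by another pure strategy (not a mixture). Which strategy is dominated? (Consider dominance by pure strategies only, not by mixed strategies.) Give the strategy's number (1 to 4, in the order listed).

The defender prefers columns that give the attacker less. Compare guard 3 with guard 4: -5 < -4, 4 < 6.
So guard 4 strictly dominates guard 3 for the defender; guard 3 is strictly dominated.

3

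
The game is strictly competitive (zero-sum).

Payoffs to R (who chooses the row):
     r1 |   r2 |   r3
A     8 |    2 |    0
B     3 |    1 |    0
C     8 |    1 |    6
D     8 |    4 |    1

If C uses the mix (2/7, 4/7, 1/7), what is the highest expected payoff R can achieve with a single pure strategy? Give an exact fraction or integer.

A: (8)·(2/7) + (2)·(4/7) + (0)·(1/7) = 24/7.
B: (3)·(2/7) + (1)·(4/7) + (0)·(1/7) = 10/7.
C: (8)·(2/7) + (1)·(4/7) + (6)·(1/7) = 26/7.
D: (8)·(2/7) + (4)·(4/7) + (1)·(1/7) = 33/7.
The best pure response is D with expected payoff 33/7.

33/7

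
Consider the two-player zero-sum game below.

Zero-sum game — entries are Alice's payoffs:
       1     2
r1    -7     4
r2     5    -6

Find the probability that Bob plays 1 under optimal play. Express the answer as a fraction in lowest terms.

5/11

Row minima are -7 and -6, so Alice's maximin is -6; column maxima are 5 and 4, so Bob's minimax is 4. These differ, so the equilibrium is in mixed strategies.
Let Bob play 1 with probability q. Alice is indifferent when −7q + 4(1−q) = 5q − 6(1−q), giving q = 5/11.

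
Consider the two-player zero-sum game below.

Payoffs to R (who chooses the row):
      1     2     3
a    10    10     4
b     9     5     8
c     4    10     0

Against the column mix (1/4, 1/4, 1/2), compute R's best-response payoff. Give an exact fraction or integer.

15/2

a: (10)·(1/4) + (10)·(1/4) + (4)·(1/2) = 7.
b: (9)·(1/4) + (5)·(1/4) + (8)·(1/2) = 15/2.
c: (4)·(1/4) + (10)·(1/4) + (0)·(1/2) = 7/2.
The best pure response is b with expected payoff 15/2.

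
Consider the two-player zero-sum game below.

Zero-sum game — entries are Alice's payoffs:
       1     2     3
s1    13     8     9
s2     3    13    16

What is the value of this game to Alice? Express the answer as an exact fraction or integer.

Column 3 is strictly dominated by 2 for Bob (it gives Alice more in every row).
The remaining 2×2 game on (s1, s2) × (1, 2) has no saddle point. Let Alice play s1 with probability p; indifference gives 13p + 3(1−p) = 8p + 13(1−p), so p = 2/3.
Similarly Bob's optimal q on 1 is 1/3, and the value is 13·(1/3) + (8)·(2/3) = 29/3.

29/3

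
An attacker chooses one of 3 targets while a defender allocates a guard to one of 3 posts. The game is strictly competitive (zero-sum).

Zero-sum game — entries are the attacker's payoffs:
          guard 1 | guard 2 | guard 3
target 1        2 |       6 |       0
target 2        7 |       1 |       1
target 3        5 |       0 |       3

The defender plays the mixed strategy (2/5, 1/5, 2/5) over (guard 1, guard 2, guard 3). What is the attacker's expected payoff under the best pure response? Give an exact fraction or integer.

target 1: (2)·(2/5) + (6)·(1/5) + (0)·(2/5) = 2.
target 2: (7)·(2/5) + (1)·(1/5) + (1)·(2/5) = 17/5.
target 3: (5)·(2/5) + (0)·(1/5) + (3)·(2/5) = 16/5.
The best pure response is target 2 with expected payoff 17/5.

17/5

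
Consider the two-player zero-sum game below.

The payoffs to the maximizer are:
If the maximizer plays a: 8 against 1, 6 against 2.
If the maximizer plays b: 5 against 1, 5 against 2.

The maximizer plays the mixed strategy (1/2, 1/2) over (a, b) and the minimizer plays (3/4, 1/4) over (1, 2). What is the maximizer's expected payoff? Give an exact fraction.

25/4

Against (3/4, 1/4), each row's expected payoff is a: 15/2; b: 5.
Taking the (1/2, 1/2)-weighted average: (1/2)·(15/2) + (1/2)·(5) = 25/4.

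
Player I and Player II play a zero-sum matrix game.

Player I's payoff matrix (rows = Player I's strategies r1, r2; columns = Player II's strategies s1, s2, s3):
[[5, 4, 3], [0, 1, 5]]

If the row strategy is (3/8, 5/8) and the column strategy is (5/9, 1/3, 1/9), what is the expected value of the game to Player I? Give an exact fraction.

20/9

Against (5/9, 1/3, 1/9), each row's expected payoff is r1: 40/9; r2: 8/9.
Taking the (3/8, 5/8)-weighted average: (3/8)·(40/9) + (5/8)·(8/9) = 20/9.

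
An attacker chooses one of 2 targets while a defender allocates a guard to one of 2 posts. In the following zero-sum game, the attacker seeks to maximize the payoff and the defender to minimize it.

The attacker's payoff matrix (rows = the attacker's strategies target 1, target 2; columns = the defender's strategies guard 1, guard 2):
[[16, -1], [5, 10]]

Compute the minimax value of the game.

Row minima are -1 and 5, so the attacker's maximin is 5; column maxima are 16 and 10, so the defender's minimax is 10. These differ, so the equilibrium is in mixed strategies.
Let the attacker play target 1 with probability p. The defender is indifferent when 16p + 5(1−p) = −p + 10(1−p), giving p = 5/22.
Let the defender play guard 1 with probability q. The attacker is indifferent when 16q − (1−q) = 5q + 10(1−q), giving q = 1/2.
The value is 16·(1/2) + (-1)·(1/2) = 15/2.

15/2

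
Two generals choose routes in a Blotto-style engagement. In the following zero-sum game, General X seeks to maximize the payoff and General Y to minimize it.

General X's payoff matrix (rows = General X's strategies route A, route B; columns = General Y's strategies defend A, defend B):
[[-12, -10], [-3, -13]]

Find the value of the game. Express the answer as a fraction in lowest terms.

-21/2

Row minima are -12 and -13, so General X's maximin is -12; column maxima are -3 and -10, so General Y's minimax is -10. These differ, so the equilibrium is in mixed strategies.
Let General X play route A with probability p. General Y is indifferent when −12p − 3(1−p) = −10p − 13(1−p), giving p = 5/6.
Let General Y play defend A with probability q. General X is indifferent when −12q − 10(1−q) = −3q − 13(1−q), giving q = 1/4.
The value is -12·(1/4) + (-10)·(3/4) = -21/2.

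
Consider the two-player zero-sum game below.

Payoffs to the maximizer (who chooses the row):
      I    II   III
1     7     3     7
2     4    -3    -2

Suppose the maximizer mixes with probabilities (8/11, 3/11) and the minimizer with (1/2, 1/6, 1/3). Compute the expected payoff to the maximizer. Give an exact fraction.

Against (1/2, 1/6, 1/3), each row's expected payoff is 1: 19/3; 2: 5/6.
Taking the (8/11, 3/11)-weighted average: (8/11)·(19/3) + (3/11)·(5/6) = 29/6.

29/6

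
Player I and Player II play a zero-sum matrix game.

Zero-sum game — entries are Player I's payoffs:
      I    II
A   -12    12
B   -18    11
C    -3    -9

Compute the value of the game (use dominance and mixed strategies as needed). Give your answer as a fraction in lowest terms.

-24/5

Row B is strictly dominated by row A, so Player I never plays it.
The remaining 2×2 game on (A, C) × (I, II) has no saddle point. Let Player I play A with probability p; indifference gives −12p − 3(1−p) = 12p − 9(1−p), so p = 1/5.
Similarly Player II's optimal q on I is 7/10, and the value is -12·(7/10) + (12)·(3/10) = -24/5.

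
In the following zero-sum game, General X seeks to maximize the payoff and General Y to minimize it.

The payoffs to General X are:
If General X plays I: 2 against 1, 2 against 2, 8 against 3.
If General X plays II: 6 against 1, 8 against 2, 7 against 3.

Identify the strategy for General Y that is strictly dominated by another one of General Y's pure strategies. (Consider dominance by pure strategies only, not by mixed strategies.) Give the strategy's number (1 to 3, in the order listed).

3

General Y prefers columns that give General X less. Compare 3 with 1: 2 < 8, 6 < 7.
So 1 strictly dominates 3 for General Y; 3 is strictly dominated.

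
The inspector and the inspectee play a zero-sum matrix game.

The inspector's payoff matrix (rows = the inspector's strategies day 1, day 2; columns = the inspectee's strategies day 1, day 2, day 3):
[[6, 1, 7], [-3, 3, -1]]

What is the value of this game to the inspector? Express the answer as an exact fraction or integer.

Column day 3 is strictly dominated by day 1 for the inspectee (it gives the inspector more in every row).
The remaining 2×2 game on (day 1, day 2) × (day 1, day 2) has no saddle point. Let the inspector play day 1 with probability p; indifference gives 6p − 3(1−p) = p + 3(1−p), so p = 6/11.
Similarly the inspectee's optimal q on day 1 is 2/11, and the value is 6·(2/11) + (1)·(9/11) = 21/11.

21/11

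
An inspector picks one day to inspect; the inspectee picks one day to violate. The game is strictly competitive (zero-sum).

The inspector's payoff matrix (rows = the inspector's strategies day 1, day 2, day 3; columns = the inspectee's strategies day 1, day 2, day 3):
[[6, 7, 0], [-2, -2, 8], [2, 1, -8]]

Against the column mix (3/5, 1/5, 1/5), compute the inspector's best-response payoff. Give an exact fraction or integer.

5

day 1: (6)·(3/5) + (7)·(1/5) + (0)·(1/5) = 5.
day 2: (-2)·(3/5) + (-2)·(1/5) + (8)·(1/5) = 0.
day 3: (2)·(3/5) + (1)·(1/5) + (-8)·(1/5) = -1/5.
The best pure response is day 1 with expected payoff 5.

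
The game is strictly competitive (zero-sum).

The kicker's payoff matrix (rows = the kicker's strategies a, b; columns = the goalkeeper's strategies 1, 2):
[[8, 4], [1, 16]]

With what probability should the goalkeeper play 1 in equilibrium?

12/19

Row minima are 4 and 1, so the kicker's maximin is 4; column maxima are 8 and 16, so the goalkeeper's minimax is 8. These differ, so the equilibrium is in mixed strategies.
Let the goalkeeper play 1 with probability q. The kicker is indifferent when 8q + 4(1−q) = q + 16(1−q), giving q = 12/19.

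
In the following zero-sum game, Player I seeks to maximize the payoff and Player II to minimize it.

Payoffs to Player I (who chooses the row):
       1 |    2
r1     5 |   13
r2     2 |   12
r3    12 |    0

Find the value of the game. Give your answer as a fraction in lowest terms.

Row r2 is strictly dominated by row r1, so Player I never plays it.
The remaining 2×2 game on (r1, r3) × (1, 2) has no saddle point. Let Player I play r1 with probability p; indifference gives 5p + 12(1−p) = 13p, so p = 3/5.
Similarly Player II's optimal q on 1 is 13/20, and the value is 5·(13/20) + (13)·(7/20) = 39/5.

39/5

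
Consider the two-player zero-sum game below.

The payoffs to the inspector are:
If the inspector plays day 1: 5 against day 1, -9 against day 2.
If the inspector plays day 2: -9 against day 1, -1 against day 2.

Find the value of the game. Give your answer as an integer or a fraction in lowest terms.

Row minima are -9 and -9, so the inspector's maximin is -9; column maxima are 5 and -1, so the inspectee's minimax is -1. These differ, so the equilibrium is in mixed strategies.
Let the inspector play day 1 with probability p. The inspectee is indifferent when 5p − 9(1−p) = −9p − (1−p), giving p = 4/11.
Let the inspectee play day 1 with probability q. The inspector is indifferent when 5q − 9(1−q) = −9q − (1−q), giving q = 4/11.
The value is 5·(4/11) + (-9)·(7/11) = -43/11.

-43/11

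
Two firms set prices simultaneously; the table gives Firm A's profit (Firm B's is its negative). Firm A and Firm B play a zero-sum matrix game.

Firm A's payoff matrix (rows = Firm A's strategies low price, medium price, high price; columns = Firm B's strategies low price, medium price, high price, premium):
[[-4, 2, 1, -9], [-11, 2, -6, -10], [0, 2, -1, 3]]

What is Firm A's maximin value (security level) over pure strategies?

The worst-case payoff for each row is low price: -9, medium price: -11, high price: -1.
The best of these is -1.

-1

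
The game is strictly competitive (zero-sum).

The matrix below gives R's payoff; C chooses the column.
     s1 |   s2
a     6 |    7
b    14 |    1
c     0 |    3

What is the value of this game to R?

Row c is strictly dominated by row a, so R never plays it.
The remaining 2×2 game on (a, b) × (s1, s2) has no saddle point. Let R play a with probability p; indifference gives 6p + 14(1−p) = 7p + (1−p), so p = 13/14.
Similarly C's optimal q on s1 is 3/7, and the value is 6·(3/7) + (7)·(4/7) = 46/7.

46/7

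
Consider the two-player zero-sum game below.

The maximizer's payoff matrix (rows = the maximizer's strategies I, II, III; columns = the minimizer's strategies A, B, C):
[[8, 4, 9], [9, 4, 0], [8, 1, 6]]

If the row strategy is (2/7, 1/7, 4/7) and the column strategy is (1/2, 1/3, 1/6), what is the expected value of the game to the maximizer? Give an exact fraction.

35/6

Against (1/2, 1/3, 1/6), each row's expected payoff is I: 41/6; II: 35/6; III: 16/3.
Taking the (2/7, 1/7, 4/7)-weighted average: (2/7)·(41/6) + (1/7)·(35/6) + (4/7)·(16/3) = 35/6.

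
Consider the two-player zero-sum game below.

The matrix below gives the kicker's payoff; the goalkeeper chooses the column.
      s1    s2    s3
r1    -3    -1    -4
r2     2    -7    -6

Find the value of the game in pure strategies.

Row minima: -4, -7 → the kicker's maximin is -4.
Column maxima: 2, -1, -4 → the goalkeeper's minimax is -4.
They coincide at (r1, s3), so the value is -4.

-4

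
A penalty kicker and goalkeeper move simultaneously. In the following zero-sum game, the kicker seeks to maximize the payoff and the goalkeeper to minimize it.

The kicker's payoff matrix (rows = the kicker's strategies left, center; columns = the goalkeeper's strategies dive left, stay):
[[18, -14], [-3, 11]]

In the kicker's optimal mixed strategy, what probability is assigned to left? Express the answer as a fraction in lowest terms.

7/23

Row minima are -14 and -3, so the kicker's maximin is -3; column maxima are 18 and 11, so the goalkeeper's minimax is 11. These differ, so the equilibrium is in mixed strategies.
Let the kicker play left with probability p. The goalkeeper is indifferent when 18p − 3(1−p) = −14p + 11(1−p), giving p = 7/23.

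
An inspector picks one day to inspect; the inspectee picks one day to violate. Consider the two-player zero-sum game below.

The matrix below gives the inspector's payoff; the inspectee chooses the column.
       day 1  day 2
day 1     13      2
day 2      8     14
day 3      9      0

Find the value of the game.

Row day 3 is strictly dominated by row day 1, so the inspector never plays it.
The remaining 2×2 game on (day 1, day 2) × (day 1, day 2) has no saddle point. Let the inspector play day 1 with probability p; indifference gives 13p + 8(1−p) = 2p + 14(1−p), so p = 6/17.
Similarly the inspectee's optimal q on day 1 is 12/17, and the value is 13·(12/17) + (2)·(5/17) = 166/17.

166/17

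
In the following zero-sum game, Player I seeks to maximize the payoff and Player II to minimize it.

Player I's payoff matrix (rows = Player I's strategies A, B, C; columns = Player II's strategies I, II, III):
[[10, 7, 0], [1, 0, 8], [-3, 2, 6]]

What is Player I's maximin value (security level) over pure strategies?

The worst-case payoff for each row is A: 0, B: 0, C: -3.
The best of these is 0.

0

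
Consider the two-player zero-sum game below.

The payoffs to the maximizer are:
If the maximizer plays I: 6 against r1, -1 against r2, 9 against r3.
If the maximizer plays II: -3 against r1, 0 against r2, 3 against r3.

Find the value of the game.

-3/10

Column r3 is strictly dominated by r1 for the minimizer (it gives the maximizer more in every row).
The remaining 2×2 game on (I, II) × (r1, r2) has no saddle point. Let the maximizer play I with probability p; indifference gives 6p − 3(1−p) = −p, so p = 3/10.
Similarly the minimizer's optimal q on r1 is 1/10, and the value is 6·(1/10) + (-1)·(9/10) = -3/10.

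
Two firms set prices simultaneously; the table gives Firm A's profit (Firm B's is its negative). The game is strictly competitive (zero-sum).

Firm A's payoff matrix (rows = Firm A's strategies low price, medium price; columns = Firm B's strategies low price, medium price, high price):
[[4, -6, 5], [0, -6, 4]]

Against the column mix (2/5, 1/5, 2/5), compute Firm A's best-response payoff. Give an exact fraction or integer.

low price: (4)·(2/5) + (-6)·(1/5) + (5)·(2/5) = 12/5.
medium price: (0)·(2/5) + (-6)·(1/5) + (4)·(2/5) = 2/5.
The best pure response is low price with expected payoff 12/5.

12/5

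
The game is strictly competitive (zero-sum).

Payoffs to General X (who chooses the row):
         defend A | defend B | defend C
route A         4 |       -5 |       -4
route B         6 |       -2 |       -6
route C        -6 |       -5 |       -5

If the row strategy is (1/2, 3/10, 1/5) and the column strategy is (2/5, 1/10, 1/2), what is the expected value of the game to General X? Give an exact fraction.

Against (2/5, 1/10, 1/2), each row's expected payoff is route A: -9/10; route B: -4/5; route C: -27/5.
Taking the (1/2, 3/10, 1/5)-weighted average: (1/2)·(-9/10) + (3/10)·(-4/5) + (1/5)·(-27/5) = -177/100.

-177/100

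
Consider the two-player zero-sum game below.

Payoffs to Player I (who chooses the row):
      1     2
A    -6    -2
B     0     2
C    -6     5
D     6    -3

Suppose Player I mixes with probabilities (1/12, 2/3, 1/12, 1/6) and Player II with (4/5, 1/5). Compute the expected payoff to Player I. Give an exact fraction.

Against (4/5, 1/5), each row's expected payoff is A: -26/5; B: 2/5; C: -19/5; D: 21/5.
Taking the (1/12, 2/3, 1/12, 1/6)-weighted average: (1/12)·(-26/5) + (2/3)·(2/5) + (1/12)·(-19/5) + (1/6)·(21/5) = 13/60.

13/60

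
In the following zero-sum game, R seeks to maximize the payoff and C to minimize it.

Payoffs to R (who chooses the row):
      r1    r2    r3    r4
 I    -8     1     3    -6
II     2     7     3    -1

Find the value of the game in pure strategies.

Row minima: -8, -1 → R's maximin is -1.
Column maxima: 2, 7, 3, -1 → C's minimax is -1.
They coincide at (II, r4), so the value is -1.

-1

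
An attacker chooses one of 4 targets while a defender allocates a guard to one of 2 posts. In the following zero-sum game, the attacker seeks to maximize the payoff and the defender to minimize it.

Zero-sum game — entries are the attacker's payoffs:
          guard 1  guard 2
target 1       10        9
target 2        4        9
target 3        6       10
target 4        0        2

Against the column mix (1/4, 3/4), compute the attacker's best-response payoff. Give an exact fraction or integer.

37/4

target 1: (10)·(1/4) + (9)·(3/4) = 37/4.
target 2: (4)·(1/4) + (9)·(3/4) = 31/4.
target 3: (6)·(1/4) + (10)·(3/4) = 9.
target 4: (0)·(1/4) + (2)·(3/4) = 3/2.
The best pure response is target 1 with expected payoff 37/4.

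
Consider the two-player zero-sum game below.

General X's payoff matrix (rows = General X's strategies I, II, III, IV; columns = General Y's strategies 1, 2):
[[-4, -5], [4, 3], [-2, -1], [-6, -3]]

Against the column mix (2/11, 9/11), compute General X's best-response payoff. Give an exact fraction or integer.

I: (-4)·(2/11) + (-5)·(9/11) = -53/11.
II: (4)·(2/11) + (3)·(9/11) = 35/11.
III: (-2)·(2/11) + (-1)·(9/11) = -13/11.
IV: (-6)·(2/11) + (-3)·(9/11) = -39/11.
The best pure response is II with expected payoff 35/11.

35/11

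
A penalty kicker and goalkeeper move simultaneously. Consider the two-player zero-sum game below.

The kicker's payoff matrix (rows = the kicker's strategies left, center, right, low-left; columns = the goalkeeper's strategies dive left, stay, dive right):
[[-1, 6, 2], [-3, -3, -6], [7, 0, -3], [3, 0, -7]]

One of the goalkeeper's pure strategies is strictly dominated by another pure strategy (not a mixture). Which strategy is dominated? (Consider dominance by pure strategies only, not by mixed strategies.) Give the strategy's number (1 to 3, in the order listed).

The goalkeeper prefers columns that give the kicker less. Compare stay with dive right: 2 < 6, -6 < -3, -3 < 0, -7 < 0.
So dive right strictly dominates stay for the goalkeeper; stay is strictly dominated.

2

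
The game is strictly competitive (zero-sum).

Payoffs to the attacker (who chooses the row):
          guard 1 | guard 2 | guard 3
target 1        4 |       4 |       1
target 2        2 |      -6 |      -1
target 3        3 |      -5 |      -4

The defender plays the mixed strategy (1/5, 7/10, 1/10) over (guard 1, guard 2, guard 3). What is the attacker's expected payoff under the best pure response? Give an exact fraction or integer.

37/10

target 1: (4)·(1/5) + (4)·(7/10) + (1)·(1/10) = 37/10.
target 2: (2)·(1/5) + (-6)·(7/10) + (-1)·(1/10) = -39/10.
target 3: (3)·(1/5) + (-5)·(7/10) + (-4)·(1/10) = -33/10.
The best pure response is target 1 with expected payoff 37/10.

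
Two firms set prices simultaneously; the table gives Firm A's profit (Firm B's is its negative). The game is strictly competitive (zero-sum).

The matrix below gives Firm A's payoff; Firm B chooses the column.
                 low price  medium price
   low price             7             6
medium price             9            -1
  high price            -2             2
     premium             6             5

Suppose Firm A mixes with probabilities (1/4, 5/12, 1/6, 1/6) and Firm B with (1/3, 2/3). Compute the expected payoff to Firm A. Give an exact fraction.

32/9

Against (1/3, 2/3), each row's expected payoff is low price: 19/3; medium price: 7/3; high price: 2/3; premium: 16/3.
Taking the (1/4, 5/12, 1/6, 1/6)-weighted average: (1/4)·(19/3) + (5/12)·(7/3) + (1/6)·(2/3) + (1/6)·(16/3) = 32/9.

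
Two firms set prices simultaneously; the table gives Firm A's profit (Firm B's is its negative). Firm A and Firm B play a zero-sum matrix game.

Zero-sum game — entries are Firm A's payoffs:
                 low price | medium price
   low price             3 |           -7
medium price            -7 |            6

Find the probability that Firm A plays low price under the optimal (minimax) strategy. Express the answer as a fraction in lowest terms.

Row minima are -7 and -7, so Firm A's maximin is -7; column maxima are 3 and 6, so Firm B's minimax is 3. These differ, so the equilibrium is in mixed strategies.
Let Firm A play low price with probability p. Firm B is indifferent when 3p − 7(1−p) = −7p + 6(1−p), giving p = 13/23.

13/23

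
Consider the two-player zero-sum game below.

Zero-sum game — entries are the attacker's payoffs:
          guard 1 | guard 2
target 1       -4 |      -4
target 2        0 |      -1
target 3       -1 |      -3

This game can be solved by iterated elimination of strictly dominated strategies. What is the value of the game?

Row target 1 is strictly dominated by row target 2 (0>-4, -1>-4); eliminate target 1.
Row target 3 is strictly dominated by row target 2 (0>-1, -1>-3); eliminate target 3.
Column guard 1 is strictly dominated by guard 2 for the defender (-1<0); eliminate guard 1.
Only (target 2, guard 2) remains, with payoff -1.

-1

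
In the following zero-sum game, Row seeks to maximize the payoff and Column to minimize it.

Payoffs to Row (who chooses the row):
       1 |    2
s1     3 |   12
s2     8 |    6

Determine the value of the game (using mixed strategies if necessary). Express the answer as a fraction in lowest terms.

Row minima are 3 and 6, so Row's maximin is 6; column maxima are 8 and 12, so Column's minimax is 8. These differ, so the equilibrium is in mixed strategies.
Let Row play s1 with probability p. Column is indifferent when 3p + 8(1−p) = 12p + 6(1−p), giving p = 2/11.
Let Column play 1 with probability q. Row is indifferent when 3q + 12(1−q) = 8q + 6(1−q), giving q = 6/11.
The value is 3·(6/11) + (12)·(5/11) = 78/11.

78/11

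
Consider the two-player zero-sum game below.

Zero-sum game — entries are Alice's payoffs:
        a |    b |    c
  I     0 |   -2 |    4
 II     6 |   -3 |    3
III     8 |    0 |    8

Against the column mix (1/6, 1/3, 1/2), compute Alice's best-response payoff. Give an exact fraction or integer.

I: (0)·(1/6) + (-2)·(1/3) + (4)·(1/2) = 4/3.
II: (6)·(1/6) + (-3)·(1/3) + (3)·(1/2) = 3/2.
III: (8)·(1/6) + (0)·(1/3) + (8)·(1/2) = 16/3.
The best pure response is III with expected payoff 16/3.

16/3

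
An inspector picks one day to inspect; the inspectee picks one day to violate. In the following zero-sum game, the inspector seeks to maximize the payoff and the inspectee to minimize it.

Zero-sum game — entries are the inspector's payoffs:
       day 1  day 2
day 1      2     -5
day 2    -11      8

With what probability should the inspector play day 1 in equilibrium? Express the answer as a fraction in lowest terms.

Row minima are -5 and -11, so the inspector's maximin is -5; column maxima are 2 and 8, so the inspectee's minimax is 2. These differ, so the equilibrium is in mixed strategies.
Let the inspector play day 1 with probability p. The inspectee is indifferent when 2p − 11(1−p) = −5p + 8(1−p), giving p = 19/26.

19/26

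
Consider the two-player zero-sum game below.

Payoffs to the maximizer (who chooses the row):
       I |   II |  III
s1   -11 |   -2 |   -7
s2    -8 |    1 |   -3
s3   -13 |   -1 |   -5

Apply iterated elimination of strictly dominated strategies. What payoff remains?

Row s3 is strictly dominated by row s2 (-8>-13, 1>-1, -3>-5); eliminate s3.
Row s1 is strictly dominated by row s2 (-8>-11, 1>-2, -3>-7); eliminate s1.
Column III is strictly dominated by I for the minimizer (-8<-3); eliminate III.
Column II is strictly dominated by I for the minimizer (-8<1); eliminate II.
Only (s2, I) remains, with payoff -8.

-8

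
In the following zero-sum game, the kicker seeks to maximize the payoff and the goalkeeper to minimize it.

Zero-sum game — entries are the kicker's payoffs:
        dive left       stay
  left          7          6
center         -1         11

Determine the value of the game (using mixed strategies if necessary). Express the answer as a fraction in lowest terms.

83/13

Row minima are 6 and -1, so the kicker's maximin is 6; column maxima are 7 and 11, so the goalkeeper's minimax is 7. These differ, so the equilibrium is in mixed strategies.
Let the kicker play left with probability p. The goalkeeper is indifferent when 7p − (1−p) = 6p + 11(1−p), giving p = 12/13.
Let the goalkeeper play dive left with probability q. The kicker is indifferent when 7q + 6(1−q) = −q + 11(1−q), giving q = 5/13.
The value is 7·(5/13) + (6)·(8/13) = 83/13.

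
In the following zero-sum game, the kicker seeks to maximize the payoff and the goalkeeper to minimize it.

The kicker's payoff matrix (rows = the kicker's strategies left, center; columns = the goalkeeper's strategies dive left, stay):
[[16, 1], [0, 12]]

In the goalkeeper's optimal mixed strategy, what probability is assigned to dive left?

Row minima are 1 and 0, so the kicker's maximin is 1; column maxima are 16 and 12, so the goalkeeper's minimax is 12. These differ, so the equilibrium is in mixed strategies.
Let the goalkeeper play dive left with probability q. The kicker is indifferent when 16q + (1−q) = 12(1−q), giving q = 11/27.

11/27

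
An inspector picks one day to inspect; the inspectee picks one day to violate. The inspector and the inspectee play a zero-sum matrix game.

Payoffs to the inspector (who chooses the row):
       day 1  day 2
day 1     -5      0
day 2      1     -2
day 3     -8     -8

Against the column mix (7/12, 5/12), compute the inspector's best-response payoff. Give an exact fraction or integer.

-1/4

day 1: (-5)·(7/12) + (0)·(5/12) = -35/12.
day 2: (1)·(7/12) + (-2)·(5/12) = -1/4.
day 3: (-8)·(7/12) + (-8)·(5/12) = -8.
The best pure response is day 2 with expected payoff -1/4.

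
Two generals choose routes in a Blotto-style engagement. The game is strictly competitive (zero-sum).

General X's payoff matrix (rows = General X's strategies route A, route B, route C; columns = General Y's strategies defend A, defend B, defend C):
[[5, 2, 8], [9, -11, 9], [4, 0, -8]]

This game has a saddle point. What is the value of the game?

Row minima: 2, -11, -8 → General X's maximin is 2.
Column maxima: 9, 2, 9 → General Y's minimax is 2.
They coincide at (route A, defend B), so the value is 2.

2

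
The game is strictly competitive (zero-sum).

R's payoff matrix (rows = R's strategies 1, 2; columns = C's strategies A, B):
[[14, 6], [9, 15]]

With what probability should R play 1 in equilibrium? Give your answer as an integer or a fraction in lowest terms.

Row minima are 6 and 9, so R's maximin is 9; column maxima are 14 and 15, so C's minimax is 14. These differ, so the equilibrium is in mixed strategies.
Let R play 1 with probability p. C is indifferent when 14p + 9(1−p) = 6p + 15(1−p), giving p = 3/7.

3/7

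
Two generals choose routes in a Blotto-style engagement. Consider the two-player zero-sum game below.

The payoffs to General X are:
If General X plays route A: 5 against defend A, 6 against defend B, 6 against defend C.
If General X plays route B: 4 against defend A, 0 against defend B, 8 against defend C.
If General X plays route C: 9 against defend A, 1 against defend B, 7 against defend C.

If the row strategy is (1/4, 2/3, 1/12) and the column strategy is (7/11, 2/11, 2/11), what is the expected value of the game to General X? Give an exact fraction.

Against (7/11, 2/11, 2/11), each row's expected payoff is route A: 59/11; route B: 4; route C: 79/11.
Taking the (1/4, 2/3, 1/12)-weighted average: (1/4)·(59/11) + (2/3)·(4) + (1/12)·(79/11) = 152/33.

152/33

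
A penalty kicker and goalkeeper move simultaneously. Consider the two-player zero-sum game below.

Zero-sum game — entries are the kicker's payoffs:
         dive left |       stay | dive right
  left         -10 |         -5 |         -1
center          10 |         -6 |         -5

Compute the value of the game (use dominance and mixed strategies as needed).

-110/21

Column dive right is strictly dominated by stay for the goalkeeper (it gives the kicker more in every row).
The remaining 2×2 game on (left, center) × (dive left, stay) has no saddle point. Let the kicker play left with probability p; indifference gives −10p + 10(1−p) = −5p − 6(1−p), so p = 16/21.
Similarly the goalkeeper's optimal q on dive left is 1/21, and the value is -10·(1/21) + (-5)·(20/21) = -110/21.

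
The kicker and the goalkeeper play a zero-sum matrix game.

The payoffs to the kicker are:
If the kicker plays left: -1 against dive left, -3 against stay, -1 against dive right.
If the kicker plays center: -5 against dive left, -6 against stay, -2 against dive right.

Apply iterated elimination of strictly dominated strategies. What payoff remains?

Column dive right is strictly dominated by stay for the goalkeeper (-3<-1, -6<-2); eliminate dive right.
Row center is strictly dominated by row left (-1>-5, -3>-6); eliminate center.
Column dive left is strictly dominated by stay for the goalkeeper (-3<-1); eliminate dive left.
Only (left, stay) remains, with payoff -3.

-3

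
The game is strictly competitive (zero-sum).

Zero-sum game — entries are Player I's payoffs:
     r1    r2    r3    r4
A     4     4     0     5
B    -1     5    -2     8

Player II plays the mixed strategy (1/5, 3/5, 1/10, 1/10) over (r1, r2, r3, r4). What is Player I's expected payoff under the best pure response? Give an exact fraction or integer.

A: (4)·(1/5) + (4)·(3/5) + (0)·(1/10) + (5)·(1/10) = 37/10.
B: (-1)·(1/5) + (5)·(3/5) + (-2)·(1/10) + (8)·(1/10) = 17/5.
The best pure response is A with expected payoff 37/10.

37/10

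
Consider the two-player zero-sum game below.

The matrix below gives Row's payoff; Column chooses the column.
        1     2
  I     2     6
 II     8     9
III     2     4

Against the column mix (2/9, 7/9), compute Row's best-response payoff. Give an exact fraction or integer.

79/9

I: (2)·(2/9) + (6)·(7/9) = 46/9.
II: (8)·(2/9) + (9)·(7/9) = 79/9.
III: (2)·(2/9) + (4)·(7/9) = 32/9.
The best pure response is II with expected payoff 79/9.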